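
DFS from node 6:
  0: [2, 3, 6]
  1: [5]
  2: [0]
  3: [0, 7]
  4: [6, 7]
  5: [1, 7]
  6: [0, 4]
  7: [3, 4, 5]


Visit 6, push [4, 0]
Visit 0, push [3, 2]
Visit 2, push []
Visit 3, push [7]
Visit 7, push [5, 4]
Visit 4, push []
Visit 5, push [1]
Visit 1, push []

DFS order: [6, 0, 2, 3, 7, 4, 5, 1]


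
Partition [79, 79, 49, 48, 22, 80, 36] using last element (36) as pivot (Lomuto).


Pivot: 36
  22 <= 36: swap -> [22, 79, 49, 48, 79, 80, 36]
Place pivot at 1: [22, 36, 49, 48, 79, 80, 79]

Partitioned: [22, 36, 49, 48, 79, 80, 79]


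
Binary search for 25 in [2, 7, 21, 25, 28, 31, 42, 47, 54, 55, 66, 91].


Step 1: lo=0, hi=11, mid=5, val=31
Step 2: lo=0, hi=4, mid=2, val=21
Step 3: lo=3, hi=4, mid=3, val=25

Found at index 3


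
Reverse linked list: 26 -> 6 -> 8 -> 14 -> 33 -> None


Step 1: curr=26, set curr.next=prev(None) | reversed so far: 26
Step 2: curr=6, set curr.next=prev(26) | reversed so far: 6 -> 26
Step 3: curr=8, set curr.next=prev(6) | reversed so far: 8 -> 6 -> 26
Step 4: curr=14, set curr.next=prev(8) | reversed so far: 14 -> 8 -> 6 -> 26
Step 5: curr=33, set curr.next=prev(14) | reversed so far: 33 -> 14 -> 8 -> 6 -> 26

33 -> 14 -> 8 -> 6 -> 26 -> None


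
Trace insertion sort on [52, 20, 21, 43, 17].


Initial: [52, 20, 21, 43, 17]
Insert 20: [20, 52, 21, 43, 17]
Insert 21: [20, 21, 52, 43, 17]
Insert 43: [20, 21, 43, 52, 17]
Insert 17: [17, 20, 21, 43, 52]

Sorted: [17, 20, 21, 43, 52]


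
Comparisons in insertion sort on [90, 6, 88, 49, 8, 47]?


Algorithm: insertion sort
Input: [90, 6, 88, 49, 8, 47]
Sorted: [6, 8, 47, 49, 88, 90]

14


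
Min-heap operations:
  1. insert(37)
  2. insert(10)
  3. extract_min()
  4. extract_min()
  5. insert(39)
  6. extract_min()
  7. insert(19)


insert(37) -> [37]
insert(10) -> [10, 37]
extract_min()->10, [37]
extract_min()->37, []
insert(39) -> [39]
extract_min()->39, []
insert(19) -> [19]

Final heap: [19]


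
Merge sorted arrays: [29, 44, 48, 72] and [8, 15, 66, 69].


Take 8 from B
Take 15 from B
Take 29 from A
Take 44 from A
Take 48 from A
Take 66 from B
Take 69 from B

Merged: [8, 15, 29, 44, 48, 66, 69, 72]


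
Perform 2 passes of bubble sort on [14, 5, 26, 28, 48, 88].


Initial: [14, 5, 26, 28, 48, 88]
Pass 1: [5, 14, 26, 28, 48, 88] (1 swaps)
Pass 2: [5, 14, 26, 28, 48, 88] (0 swaps)

After 2 passes: [5, 14, 26, 28, 48, 88]


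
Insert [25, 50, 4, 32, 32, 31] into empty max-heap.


Insert 25: [25]
Insert 50: [50, 25]
Insert 4: [50, 25, 4]
Insert 32: [50, 32, 4, 25]
Insert 32: [50, 32, 4, 25, 32]
Insert 31: [50, 32, 31, 25, 32, 4]

Final heap: [50, 32, 31, 25, 32, 4]


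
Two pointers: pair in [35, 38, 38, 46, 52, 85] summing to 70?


lo=0(35)+hi=5(85)=120
lo=0(35)+hi=4(52)=87
lo=0(35)+hi=3(46)=81
lo=0(35)+hi=2(38)=73
lo=0(35)+hi=1(38)=73

No pair found


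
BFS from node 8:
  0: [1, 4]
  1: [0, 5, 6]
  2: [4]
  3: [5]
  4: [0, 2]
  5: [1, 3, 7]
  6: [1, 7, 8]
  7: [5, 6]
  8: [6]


Visit 8, enqueue [6]
Visit 6, enqueue [1, 7]
Visit 1, enqueue [0, 5]
Visit 7, enqueue []
Visit 0, enqueue [4]
Visit 5, enqueue [3]
Visit 4, enqueue [2]
Visit 3, enqueue []
Visit 2, enqueue []

BFS order: [8, 6, 1, 7, 0, 5, 4, 3, 2]


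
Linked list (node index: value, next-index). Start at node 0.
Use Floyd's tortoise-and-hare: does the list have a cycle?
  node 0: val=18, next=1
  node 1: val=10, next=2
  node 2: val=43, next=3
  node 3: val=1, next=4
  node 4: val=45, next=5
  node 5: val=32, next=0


Floyd's tortoise (slow, +1) and hare (fast, +2):
  init: slow=0, fast=0
  step 1: slow=1, fast=2
  step 2: slow=2, fast=4
  step 3: slow=3, fast=0
  step 4: slow=4, fast=2
  step 5: slow=5, fast=4
  step 6: slow=0, fast=0
  slow == fast at node 0: cycle detected

Cycle: yes


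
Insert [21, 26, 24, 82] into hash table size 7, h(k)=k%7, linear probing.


Insert 21: h=0 -> slot 0
Insert 26: h=5 -> slot 5
Insert 24: h=3 -> slot 3
Insert 82: h=5, 1 probes -> slot 6

Table: [21, None, None, 24, None, 26, 82]


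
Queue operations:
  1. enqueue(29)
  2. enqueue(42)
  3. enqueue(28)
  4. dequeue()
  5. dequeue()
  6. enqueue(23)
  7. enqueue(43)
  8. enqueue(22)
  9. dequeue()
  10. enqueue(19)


enqueue(29) -> [29]
enqueue(42) -> [29, 42]
enqueue(28) -> [29, 42, 28]
dequeue()->29, [42, 28]
dequeue()->42, [28]
enqueue(23) -> [28, 23]
enqueue(43) -> [28, 23, 43]
enqueue(22) -> [28, 23, 43, 22]
dequeue()->28, [23, 43, 22]
enqueue(19) -> [23, 43, 22, 19]

Final queue: [23, 43, 22, 19]


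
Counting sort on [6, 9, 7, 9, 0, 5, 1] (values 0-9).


Input: [6, 9, 7, 9, 0, 5, 1]
Counts: [1, 1, 0, 0, 0, 1, 1, 1, 0, 2]

Sorted: [0, 1, 5, 6, 7, 9, 9]


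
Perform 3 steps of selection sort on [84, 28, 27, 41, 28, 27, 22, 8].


Initial: [84, 28, 27, 41, 28, 27, 22, 8]
Step 1: min=8 at 7
  Swap: [8, 28, 27, 41, 28, 27, 22, 84]
Step 2: min=22 at 6
  Swap: [8, 22, 27, 41, 28, 27, 28, 84]
Step 3: min=27 at 2
  Swap: [8, 22, 27, 41, 28, 27, 28, 84]

After 3 steps: [8, 22, 27, 41, 28, 27, 28, 84]


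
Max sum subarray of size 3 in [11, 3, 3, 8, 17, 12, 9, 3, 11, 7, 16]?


[0:3]: 17
[1:4]: 14
[2:5]: 28
[3:6]: 37
[4:7]: 38
[5:8]: 24
[6:9]: 23
[7:10]: 21
[8:11]: 34

Max: 38 at [4:7]


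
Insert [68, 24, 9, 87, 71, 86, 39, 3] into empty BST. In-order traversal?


Insert 68: root
Insert 24: L from 68
Insert 9: L from 68 -> L from 24
Insert 87: R from 68
Insert 71: R from 68 -> L from 87
Insert 86: R from 68 -> L from 87 -> R from 71
Insert 39: L from 68 -> R from 24
Insert 3: L from 68 -> L from 24 -> L from 9

In-order: [3, 9, 24, 39, 68, 71, 86, 87]


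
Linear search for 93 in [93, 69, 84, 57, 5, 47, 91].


i=0: 93==93 found!

Found at 0, 1 comps


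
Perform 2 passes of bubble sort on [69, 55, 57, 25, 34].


Initial: [69, 55, 57, 25, 34]
Pass 1: [55, 57, 25, 34, 69] (4 swaps)
Pass 2: [55, 25, 34, 57, 69] (2 swaps)

After 2 passes: [55, 25, 34, 57, 69]


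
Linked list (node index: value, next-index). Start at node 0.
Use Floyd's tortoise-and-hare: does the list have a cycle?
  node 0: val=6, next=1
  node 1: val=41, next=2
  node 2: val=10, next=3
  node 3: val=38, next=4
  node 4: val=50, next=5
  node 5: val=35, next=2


Floyd's tortoise (slow, +1) and hare (fast, +2):
  init: slow=0, fast=0
  step 1: slow=1, fast=2
  step 2: slow=2, fast=4
  step 3: slow=3, fast=2
  step 4: slow=4, fast=4
  slow == fast at node 4: cycle detected

Cycle: yes


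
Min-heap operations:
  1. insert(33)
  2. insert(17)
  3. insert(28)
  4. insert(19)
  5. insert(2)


insert(33) -> [33]
insert(17) -> [17, 33]
insert(28) -> [17, 33, 28]
insert(19) -> [17, 19, 28, 33]
insert(2) -> [2, 17, 28, 33, 19]

Final heap: [2, 17, 28, 33, 19]


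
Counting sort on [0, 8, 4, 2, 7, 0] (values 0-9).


Input: [0, 8, 4, 2, 7, 0]
Counts: [2, 0, 1, 0, 1, 0, 0, 1, 1, 0]

Sorted: [0, 0, 2, 4, 7, 8]


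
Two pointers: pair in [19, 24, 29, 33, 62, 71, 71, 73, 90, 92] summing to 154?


lo=0(19)+hi=9(92)=111
lo=1(24)+hi=9(92)=116
lo=2(29)+hi=9(92)=121
lo=3(33)+hi=9(92)=125
lo=4(62)+hi=9(92)=154

Yes: 62+92=154


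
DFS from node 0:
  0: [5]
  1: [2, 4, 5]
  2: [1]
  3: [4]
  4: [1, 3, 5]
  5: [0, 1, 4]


Visit 0, push [5]
Visit 5, push [4, 1]
Visit 1, push [4, 2]
Visit 2, push []
Visit 4, push [3]
Visit 3, push []

DFS order: [0, 5, 1, 2, 4, 3]


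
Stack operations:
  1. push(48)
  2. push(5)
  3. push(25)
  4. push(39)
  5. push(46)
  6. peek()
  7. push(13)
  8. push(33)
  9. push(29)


push(48) -> [48]
push(5) -> [48, 5]
push(25) -> [48, 5, 25]
push(39) -> [48, 5, 25, 39]
push(46) -> [48, 5, 25, 39, 46]
peek()->46
push(13) -> [48, 5, 25, 39, 46, 13]
push(33) -> [48, 5, 25, 39, 46, 13, 33]
push(29) -> [48, 5, 25, 39, 46, 13, 33, 29]

Final stack: [48, 5, 25, 39, 46, 13, 33, 29]


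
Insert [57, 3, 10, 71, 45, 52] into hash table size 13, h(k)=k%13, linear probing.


Insert 57: h=5 -> slot 5
Insert 3: h=3 -> slot 3
Insert 10: h=10 -> slot 10
Insert 71: h=6 -> slot 6
Insert 45: h=6, 1 probes -> slot 7
Insert 52: h=0 -> slot 0

Table: [52, None, None, 3, None, 57, 71, 45, None, None, 10, None, None]


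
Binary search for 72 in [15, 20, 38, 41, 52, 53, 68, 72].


Step 1: lo=0, hi=7, mid=3, val=41
Step 2: lo=4, hi=7, mid=5, val=53
Step 3: lo=6, hi=7, mid=6, val=68
Step 4: lo=7, hi=7, mid=7, val=72

Found at index 7


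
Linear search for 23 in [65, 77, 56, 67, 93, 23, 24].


i=0: 65!=23
i=1: 77!=23
i=2: 56!=23
i=3: 67!=23
i=4: 93!=23
i=5: 23==23 found!

Found at 5, 6 comps


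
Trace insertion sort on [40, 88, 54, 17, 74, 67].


Initial: [40, 88, 54, 17, 74, 67]
Insert 88: [40, 88, 54, 17, 74, 67]
Insert 54: [40, 54, 88, 17, 74, 67]
Insert 17: [17, 40, 54, 88, 74, 67]
Insert 74: [17, 40, 54, 74, 88, 67]
Insert 67: [17, 40, 54, 67, 74, 88]

Sorted: [17, 40, 54, 67, 74, 88]


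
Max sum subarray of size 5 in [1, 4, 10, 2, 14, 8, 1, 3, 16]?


[0:5]: 31
[1:6]: 38
[2:7]: 35
[3:8]: 28
[4:9]: 42

Max: 42 at [4:9]


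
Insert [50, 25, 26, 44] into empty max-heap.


Insert 50: [50]
Insert 25: [50, 25]
Insert 26: [50, 25, 26]
Insert 44: [50, 44, 26, 25]

Final heap: [50, 44, 26, 25]


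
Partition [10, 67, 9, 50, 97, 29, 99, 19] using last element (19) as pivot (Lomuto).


Pivot: 19
  10 <= 19: advance i (no swap)
  9 <= 19: swap -> [10, 9, 67, 50, 97, 29, 99, 19]
Place pivot at 2: [10, 9, 19, 50, 97, 29, 99, 67]

Partitioned: [10, 9, 19, 50, 97, 29, 99, 67]


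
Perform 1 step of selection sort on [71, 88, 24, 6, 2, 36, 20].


Initial: [71, 88, 24, 6, 2, 36, 20]
Step 1: min=2 at 4
  Swap: [2, 88, 24, 6, 71, 36, 20]

After 1 step: [2, 88, 24, 6, 71, 36, 20]


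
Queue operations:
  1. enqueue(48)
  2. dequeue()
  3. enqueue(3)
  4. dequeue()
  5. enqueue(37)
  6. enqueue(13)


enqueue(48) -> [48]
dequeue()->48, []
enqueue(3) -> [3]
dequeue()->3, []
enqueue(37) -> [37]
enqueue(13) -> [37, 13]

Final queue: [37, 13]


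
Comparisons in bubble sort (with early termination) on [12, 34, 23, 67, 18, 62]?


Algorithm: bubble sort (with early termination)
Input: [12, 34, 23, 67, 18, 62]
Sorted: [12, 18, 23, 34, 62, 67]

14


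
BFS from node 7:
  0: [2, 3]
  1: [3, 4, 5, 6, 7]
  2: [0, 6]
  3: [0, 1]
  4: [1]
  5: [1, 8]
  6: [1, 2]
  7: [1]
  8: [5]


Visit 7, enqueue [1]
Visit 1, enqueue [3, 4, 5, 6]
Visit 3, enqueue [0]
Visit 4, enqueue []
Visit 5, enqueue [8]
Visit 6, enqueue [2]
Visit 0, enqueue []
Visit 8, enqueue []
Visit 2, enqueue []

BFS order: [7, 1, 3, 4, 5, 6, 0, 8, 2]


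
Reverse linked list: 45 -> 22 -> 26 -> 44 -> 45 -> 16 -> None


Step 1: curr=45, set curr.next=prev(None) | reversed so far: 45
Step 2: curr=22, set curr.next=prev(45) | reversed so far: 22 -> 45
Step 3: curr=26, set curr.next=prev(22) | reversed so far: 26 -> 22 -> 45
Step 4: curr=44, set curr.next=prev(26) | reversed so far: 44 -> 26 -> 22 -> 45
Step 5: curr=45, set curr.next=prev(44) | reversed so far: 45 -> 44 -> 26 -> 22 -> 45
Step 6: curr=16, set curr.next=prev(45) | reversed so far: 16 -> 45 -> 44 -> 26 -> 22 -> 45

16 -> 45 -> 44 -> 26 -> 22 -> 45 -> None


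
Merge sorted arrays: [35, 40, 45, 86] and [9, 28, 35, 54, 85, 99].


Take 9 from B
Take 28 from B
Take 35 from A
Take 35 from B
Take 40 from A
Take 45 from A
Take 54 from B
Take 85 from B
Take 86 from A

Merged: [9, 28, 35, 35, 40, 45, 54, 85, 86, 99]


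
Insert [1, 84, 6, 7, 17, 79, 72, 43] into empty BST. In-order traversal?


Insert 1: root
Insert 84: R from 1
Insert 6: R from 1 -> L from 84
Insert 7: R from 1 -> L from 84 -> R from 6
Insert 17: R from 1 -> L from 84 -> R from 6 -> R from 7
Insert 79: R from 1 -> L from 84 -> R from 6 -> R from 7 -> R from 17
Insert 72: R from 1 -> L from 84 -> R from 6 -> R from 7 -> R from 17 -> L from 79
Insert 43: R from 1 -> L from 84 -> R from 6 -> R from 7 -> R from 17 -> L from 79 -> L from 72

In-order: [1, 6, 7, 17, 43, 72, 79, 84]


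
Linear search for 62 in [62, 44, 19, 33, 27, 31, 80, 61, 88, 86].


i=0: 62==62 found!

Found at 0, 1 comps


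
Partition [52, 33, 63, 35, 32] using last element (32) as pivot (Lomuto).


Pivot: 32
Place pivot at 0: [32, 33, 63, 35, 52]

Partitioned: [32, 33, 63, 35, 52]


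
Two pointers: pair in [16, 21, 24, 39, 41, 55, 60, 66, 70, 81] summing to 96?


lo=0(16)+hi=9(81)=97
lo=0(16)+hi=8(70)=86
lo=1(21)+hi=8(70)=91
lo=2(24)+hi=8(70)=94
lo=3(39)+hi=8(70)=109
lo=3(39)+hi=7(66)=105
lo=3(39)+hi=6(60)=99
lo=3(39)+hi=5(55)=94
lo=4(41)+hi=5(55)=96

Yes: 41+55=96


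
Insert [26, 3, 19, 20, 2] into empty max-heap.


Insert 26: [26]
Insert 3: [26, 3]
Insert 19: [26, 3, 19]
Insert 20: [26, 20, 19, 3]
Insert 2: [26, 20, 19, 3, 2]

Final heap: [26, 20, 19, 3, 2]


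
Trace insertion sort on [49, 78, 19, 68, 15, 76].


Initial: [49, 78, 19, 68, 15, 76]
Insert 78: [49, 78, 19, 68, 15, 76]
Insert 19: [19, 49, 78, 68, 15, 76]
Insert 68: [19, 49, 68, 78, 15, 76]
Insert 15: [15, 19, 49, 68, 78, 76]
Insert 76: [15, 19, 49, 68, 76, 78]

Sorted: [15, 19, 49, 68, 76, 78]


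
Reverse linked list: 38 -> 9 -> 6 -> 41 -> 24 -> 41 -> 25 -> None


Step 1: curr=38, set curr.next=prev(None) | reversed so far: 38
Step 2: curr=9, set curr.next=prev(38) | reversed so far: 9 -> 38
Step 3: curr=6, set curr.next=prev(9) | reversed so far: 6 -> 9 -> 38
Step 4: curr=41, set curr.next=prev(6) | reversed so far: 41 -> 6 -> 9 -> 38
Step 5: curr=24, set curr.next=prev(41) | reversed so far: 24 -> 41 -> 6 -> 9 -> 38
Step 6: curr=41, set curr.next=prev(24) | reversed so far: 41 -> 24 -> 41 -> 6 -> 9 -> 38
Step 7: curr=25, set curr.next=prev(41) | reversed so far: 25 -> 41 -> 24 -> 41 -> 6 -> 9 -> 38

25 -> 41 -> 24 -> 41 -> 6 -> 9 -> 38 -> None


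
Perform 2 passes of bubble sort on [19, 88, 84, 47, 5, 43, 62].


Initial: [19, 88, 84, 47, 5, 43, 62]
Pass 1: [19, 84, 47, 5, 43, 62, 88] (5 swaps)
Pass 2: [19, 47, 5, 43, 62, 84, 88] (4 swaps)

After 2 passes: [19, 47, 5, 43, 62, 84, 88]


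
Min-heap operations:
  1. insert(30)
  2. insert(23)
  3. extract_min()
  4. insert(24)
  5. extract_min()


insert(30) -> [30]
insert(23) -> [23, 30]
extract_min()->23, [30]
insert(24) -> [24, 30]
extract_min()->24, [30]

Final heap: [30]


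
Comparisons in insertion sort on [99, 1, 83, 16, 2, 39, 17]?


Algorithm: insertion sort
Input: [99, 1, 83, 16, 2, 39, 17]
Sorted: [1, 2, 16, 17, 39, 83, 99]

17


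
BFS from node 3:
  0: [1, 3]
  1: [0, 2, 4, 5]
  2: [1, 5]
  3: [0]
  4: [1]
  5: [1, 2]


Visit 3, enqueue [0]
Visit 0, enqueue [1]
Visit 1, enqueue [2, 4, 5]
Visit 2, enqueue []
Visit 4, enqueue []
Visit 5, enqueue []

BFS order: [3, 0, 1, 2, 4, 5]


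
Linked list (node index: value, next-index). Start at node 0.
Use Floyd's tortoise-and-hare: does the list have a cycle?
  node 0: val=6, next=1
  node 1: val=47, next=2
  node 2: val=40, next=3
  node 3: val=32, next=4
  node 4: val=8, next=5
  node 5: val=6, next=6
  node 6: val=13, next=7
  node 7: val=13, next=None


Floyd's tortoise (slow, +1) and hare (fast, +2):
  init: slow=0, fast=0
  step 1: slow=1, fast=2
  step 2: slow=2, fast=4
  step 3: slow=3, fast=6
  step 4: fast 6->7->None, no cycle

Cycle: no


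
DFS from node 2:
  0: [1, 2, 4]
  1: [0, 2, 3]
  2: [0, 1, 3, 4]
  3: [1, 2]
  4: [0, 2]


Visit 2, push [4, 3, 1, 0]
Visit 0, push [4, 1]
Visit 1, push [3]
Visit 3, push []
Visit 4, push []

DFS order: [2, 0, 1, 3, 4]


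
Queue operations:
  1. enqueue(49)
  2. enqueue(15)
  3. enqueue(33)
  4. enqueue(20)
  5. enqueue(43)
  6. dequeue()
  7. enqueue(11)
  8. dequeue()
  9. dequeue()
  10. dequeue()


enqueue(49) -> [49]
enqueue(15) -> [49, 15]
enqueue(33) -> [49, 15, 33]
enqueue(20) -> [49, 15, 33, 20]
enqueue(43) -> [49, 15, 33, 20, 43]
dequeue()->49, [15, 33, 20, 43]
enqueue(11) -> [15, 33, 20, 43, 11]
dequeue()->15, [33, 20, 43, 11]
dequeue()->33, [20, 43, 11]
dequeue()->20, [43, 11]

Final queue: [43, 11]


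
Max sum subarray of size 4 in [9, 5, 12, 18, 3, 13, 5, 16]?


[0:4]: 44
[1:5]: 38
[2:6]: 46
[3:7]: 39
[4:8]: 37

Max: 46 at [2:6]


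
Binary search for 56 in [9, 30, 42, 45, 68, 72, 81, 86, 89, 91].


Step 1: lo=0, hi=9, mid=4, val=68
Step 2: lo=0, hi=3, mid=1, val=30
Step 3: lo=2, hi=3, mid=2, val=42
Step 4: lo=3, hi=3, mid=3, val=45

Not found


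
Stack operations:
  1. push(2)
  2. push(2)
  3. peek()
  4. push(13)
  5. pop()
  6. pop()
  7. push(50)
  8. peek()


push(2) -> [2]
push(2) -> [2, 2]
peek()->2
push(13) -> [2, 2, 13]
pop()->13, [2, 2]
pop()->2, [2]
push(50) -> [2, 50]
peek()->50

Final stack: [2, 50]


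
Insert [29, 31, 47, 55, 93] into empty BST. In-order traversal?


Insert 29: root
Insert 31: R from 29
Insert 47: R from 29 -> R from 31
Insert 55: R from 29 -> R from 31 -> R from 47
Insert 93: R from 29 -> R from 31 -> R from 47 -> R from 55

In-order: [29, 31, 47, 55, 93]


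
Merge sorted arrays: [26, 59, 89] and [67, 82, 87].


Take 26 from A
Take 59 from A
Take 67 from B
Take 82 from B
Take 87 from B

Merged: [26, 59, 67, 82, 87, 89]


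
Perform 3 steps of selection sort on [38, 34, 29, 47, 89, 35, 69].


Initial: [38, 34, 29, 47, 89, 35, 69]
Step 1: min=29 at 2
  Swap: [29, 34, 38, 47, 89, 35, 69]
Step 2: min=34 at 1
  Swap: [29, 34, 38, 47, 89, 35, 69]
Step 3: min=35 at 5
  Swap: [29, 34, 35, 47, 89, 38, 69]

After 3 steps: [29, 34, 35, 47, 89, 38, 69]


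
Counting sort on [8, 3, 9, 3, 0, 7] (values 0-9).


Input: [8, 3, 9, 3, 0, 7]
Counts: [1, 0, 0, 2, 0, 0, 0, 1, 1, 1]

Sorted: [0, 3, 3, 7, 8, 9]


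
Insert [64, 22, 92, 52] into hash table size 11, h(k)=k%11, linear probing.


Insert 64: h=9 -> slot 9
Insert 22: h=0 -> slot 0
Insert 92: h=4 -> slot 4
Insert 52: h=8 -> slot 8

Table: [22, None, None, None, 92, None, None, None, 52, 64, None]


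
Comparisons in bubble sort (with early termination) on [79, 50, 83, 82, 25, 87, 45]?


Algorithm: bubble sort (with early termination)
Input: [79, 50, 83, 82, 25, 87, 45]
Sorted: [25, 45, 50, 79, 82, 83, 87]

21


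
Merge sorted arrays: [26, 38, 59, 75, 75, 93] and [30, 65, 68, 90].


Take 26 from A
Take 30 from B
Take 38 from A
Take 59 from A
Take 65 from B
Take 68 from B
Take 75 from A
Take 75 from A
Take 90 from B

Merged: [26, 30, 38, 59, 65, 68, 75, 75, 90, 93]


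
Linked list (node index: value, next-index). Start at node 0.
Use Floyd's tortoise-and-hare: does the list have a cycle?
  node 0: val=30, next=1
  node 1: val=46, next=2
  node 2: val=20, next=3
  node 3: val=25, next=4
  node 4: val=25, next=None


Floyd's tortoise (slow, +1) and hare (fast, +2):
  init: slow=0, fast=0
  step 1: slow=1, fast=2
  step 2: slow=2, fast=4
  step 3: fast -> None, no cycle

Cycle: no


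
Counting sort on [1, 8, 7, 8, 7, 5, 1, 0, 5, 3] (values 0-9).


Input: [1, 8, 7, 8, 7, 5, 1, 0, 5, 3]
Counts: [1, 2, 0, 1, 0, 2, 0, 2, 2, 0]

Sorted: [0, 1, 1, 3, 5, 5, 7, 7, 8, 8]


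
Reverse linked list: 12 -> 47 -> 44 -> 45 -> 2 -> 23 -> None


Step 1: curr=12, set curr.next=prev(None) | reversed so far: 12
Step 2: curr=47, set curr.next=prev(12) | reversed so far: 47 -> 12
Step 3: curr=44, set curr.next=prev(47) | reversed so far: 44 -> 47 -> 12
Step 4: curr=45, set curr.next=prev(44) | reversed so far: 45 -> 44 -> 47 -> 12
Step 5: curr=2, set curr.next=prev(45) | reversed so far: 2 -> 45 -> 44 -> 47 -> 12
Step 6: curr=23, set curr.next=prev(2) | reversed so far: 23 -> 2 -> 45 -> 44 -> 47 -> 12

23 -> 2 -> 45 -> 44 -> 47 -> 12 -> None


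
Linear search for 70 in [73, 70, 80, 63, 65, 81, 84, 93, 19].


i=0: 73!=70
i=1: 70==70 found!

Found at 1, 2 comps


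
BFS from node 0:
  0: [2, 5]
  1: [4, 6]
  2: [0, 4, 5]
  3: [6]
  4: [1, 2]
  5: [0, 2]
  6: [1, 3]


Visit 0, enqueue [2, 5]
Visit 2, enqueue [4]
Visit 5, enqueue []
Visit 4, enqueue [1]
Visit 1, enqueue [6]
Visit 6, enqueue [3]
Visit 3, enqueue []

BFS order: [0, 2, 5, 4, 1, 6, 3]


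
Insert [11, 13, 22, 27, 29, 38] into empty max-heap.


Insert 11: [11]
Insert 13: [13, 11]
Insert 22: [22, 11, 13]
Insert 27: [27, 22, 13, 11]
Insert 29: [29, 27, 13, 11, 22]
Insert 38: [38, 27, 29, 11, 22, 13]

Final heap: [38, 27, 29, 11, 22, 13]


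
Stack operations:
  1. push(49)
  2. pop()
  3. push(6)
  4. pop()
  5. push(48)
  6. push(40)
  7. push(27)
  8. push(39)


push(49) -> [49]
pop()->49, []
push(6) -> [6]
pop()->6, []
push(48) -> [48]
push(40) -> [48, 40]
push(27) -> [48, 40, 27]
push(39) -> [48, 40, 27, 39]

Final stack: [48, 40, 27, 39]


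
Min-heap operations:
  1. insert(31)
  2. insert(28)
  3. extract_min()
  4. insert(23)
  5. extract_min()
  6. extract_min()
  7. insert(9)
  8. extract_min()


insert(31) -> [31]
insert(28) -> [28, 31]
extract_min()->28, [31]
insert(23) -> [23, 31]
extract_min()->23, [31]
extract_min()->31, []
insert(9) -> [9]
extract_min()->9, []

Final heap: []


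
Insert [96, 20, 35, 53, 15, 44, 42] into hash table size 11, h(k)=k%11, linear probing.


Insert 96: h=8 -> slot 8
Insert 20: h=9 -> slot 9
Insert 35: h=2 -> slot 2
Insert 53: h=9, 1 probes -> slot 10
Insert 15: h=4 -> slot 4
Insert 44: h=0 -> slot 0
Insert 42: h=9, 3 probes -> slot 1

Table: [44, 42, 35, None, 15, None, None, None, 96, 20, 53]


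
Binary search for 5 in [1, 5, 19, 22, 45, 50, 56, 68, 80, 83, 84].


Step 1: lo=0, hi=10, mid=5, val=50
Step 2: lo=0, hi=4, mid=2, val=19
Step 3: lo=0, hi=1, mid=0, val=1
Step 4: lo=1, hi=1, mid=1, val=5

Found at index 1


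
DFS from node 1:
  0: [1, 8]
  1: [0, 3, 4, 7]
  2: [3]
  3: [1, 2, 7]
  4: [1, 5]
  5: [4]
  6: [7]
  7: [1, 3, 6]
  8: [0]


Visit 1, push [7, 4, 3, 0]
Visit 0, push [8]
Visit 8, push []
Visit 3, push [7, 2]
Visit 2, push []
Visit 7, push [6]
Visit 6, push []
Visit 4, push [5]
Visit 5, push []

DFS order: [1, 0, 8, 3, 2, 7, 6, 4, 5]


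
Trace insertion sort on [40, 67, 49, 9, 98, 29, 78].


Initial: [40, 67, 49, 9, 98, 29, 78]
Insert 67: [40, 67, 49, 9, 98, 29, 78]
Insert 49: [40, 49, 67, 9, 98, 29, 78]
Insert 9: [9, 40, 49, 67, 98, 29, 78]
Insert 98: [9, 40, 49, 67, 98, 29, 78]
Insert 29: [9, 29, 40, 49, 67, 98, 78]
Insert 78: [9, 29, 40, 49, 67, 78, 98]

Sorted: [9, 29, 40, 49, 67, 78, 98]


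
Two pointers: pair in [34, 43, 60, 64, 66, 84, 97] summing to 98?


lo=0(34)+hi=6(97)=131
lo=0(34)+hi=5(84)=118
lo=0(34)+hi=4(66)=100
lo=0(34)+hi=3(64)=98

Yes: 34+64=98


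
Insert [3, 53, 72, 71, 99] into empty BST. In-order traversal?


Insert 3: root
Insert 53: R from 3
Insert 72: R from 3 -> R from 53
Insert 71: R from 3 -> R from 53 -> L from 72
Insert 99: R from 3 -> R from 53 -> R from 72

In-order: [3, 53, 71, 72, 99]


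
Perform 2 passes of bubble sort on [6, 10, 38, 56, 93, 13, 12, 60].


Initial: [6, 10, 38, 56, 93, 13, 12, 60]
Pass 1: [6, 10, 38, 56, 13, 12, 60, 93] (3 swaps)
Pass 2: [6, 10, 38, 13, 12, 56, 60, 93] (2 swaps)

After 2 passes: [6, 10, 38, 13, 12, 56, 60, 93]


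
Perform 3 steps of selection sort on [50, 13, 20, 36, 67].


Initial: [50, 13, 20, 36, 67]
Step 1: min=13 at 1
  Swap: [13, 50, 20, 36, 67]
Step 2: min=20 at 2
  Swap: [13, 20, 50, 36, 67]
Step 3: min=36 at 3
  Swap: [13, 20, 36, 50, 67]

After 3 steps: [13, 20, 36, 50, 67]


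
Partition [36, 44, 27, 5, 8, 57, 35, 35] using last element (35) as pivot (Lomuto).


Pivot: 35
  27 <= 35: swap -> [27, 44, 36, 5, 8, 57, 35, 35]
  5 <= 35: swap -> [27, 5, 36, 44, 8, 57, 35, 35]
  8 <= 35: swap -> [27, 5, 8, 44, 36, 57, 35, 35]
  35 <= 35: swap -> [27, 5, 8, 35, 36, 57, 44, 35]
Place pivot at 4: [27, 5, 8, 35, 35, 57, 44, 36]

Partitioned: [27, 5, 8, 35, 35, 57, 44, 36]


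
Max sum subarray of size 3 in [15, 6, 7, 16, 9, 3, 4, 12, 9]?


[0:3]: 28
[1:4]: 29
[2:5]: 32
[3:6]: 28
[4:7]: 16
[5:8]: 19
[6:9]: 25

Max: 32 at [2:5]


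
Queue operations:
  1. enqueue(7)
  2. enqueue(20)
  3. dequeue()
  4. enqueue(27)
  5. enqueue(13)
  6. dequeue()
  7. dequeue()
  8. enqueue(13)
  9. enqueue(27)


enqueue(7) -> [7]
enqueue(20) -> [7, 20]
dequeue()->7, [20]
enqueue(27) -> [20, 27]
enqueue(13) -> [20, 27, 13]
dequeue()->20, [27, 13]
dequeue()->27, [13]
enqueue(13) -> [13, 13]
enqueue(27) -> [13, 13, 27]

Final queue: [13, 13, 27]


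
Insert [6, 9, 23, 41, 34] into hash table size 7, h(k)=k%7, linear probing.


Insert 6: h=6 -> slot 6
Insert 9: h=2 -> slot 2
Insert 23: h=2, 1 probes -> slot 3
Insert 41: h=6, 1 probes -> slot 0
Insert 34: h=6, 2 probes -> slot 1

Table: [41, 34, 9, 23, None, None, 6]


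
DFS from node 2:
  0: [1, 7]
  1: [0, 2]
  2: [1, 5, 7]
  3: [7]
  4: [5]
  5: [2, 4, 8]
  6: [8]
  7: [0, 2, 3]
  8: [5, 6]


Visit 2, push [7, 5, 1]
Visit 1, push [0]
Visit 0, push [7]
Visit 7, push [3]
Visit 3, push []
Visit 5, push [8, 4]
Visit 4, push []
Visit 8, push [6]
Visit 6, push []

DFS order: [2, 1, 0, 7, 3, 5, 4, 8, 6]


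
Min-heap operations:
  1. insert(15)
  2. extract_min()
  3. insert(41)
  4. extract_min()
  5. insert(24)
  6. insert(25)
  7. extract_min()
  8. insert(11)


insert(15) -> [15]
extract_min()->15, []
insert(41) -> [41]
extract_min()->41, []
insert(24) -> [24]
insert(25) -> [24, 25]
extract_min()->24, [25]
insert(11) -> [11, 25]

Final heap: [11, 25]


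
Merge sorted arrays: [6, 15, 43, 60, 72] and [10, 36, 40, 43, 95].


Take 6 from A
Take 10 from B
Take 15 from A
Take 36 from B
Take 40 from B
Take 43 from A
Take 43 from B
Take 60 from A
Take 72 from A

Merged: [6, 10, 15, 36, 40, 43, 43, 60, 72, 95]


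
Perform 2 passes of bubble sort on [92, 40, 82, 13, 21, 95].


Initial: [92, 40, 82, 13, 21, 95]
Pass 1: [40, 82, 13, 21, 92, 95] (4 swaps)
Pass 2: [40, 13, 21, 82, 92, 95] (2 swaps)

After 2 passes: [40, 13, 21, 82, 92, 95]


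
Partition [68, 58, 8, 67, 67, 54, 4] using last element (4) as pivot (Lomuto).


Pivot: 4
Place pivot at 0: [4, 58, 8, 67, 67, 54, 68]

Partitioned: [4, 58, 8, 67, 67, 54, 68]


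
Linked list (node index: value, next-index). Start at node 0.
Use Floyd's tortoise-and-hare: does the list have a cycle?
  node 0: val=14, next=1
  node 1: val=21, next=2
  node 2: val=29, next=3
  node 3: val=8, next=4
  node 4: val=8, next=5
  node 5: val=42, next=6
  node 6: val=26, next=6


Floyd's tortoise (slow, +1) and hare (fast, +2):
  init: slow=0, fast=0
  step 1: slow=1, fast=2
  step 2: slow=2, fast=4
  step 3: slow=3, fast=6
  step 4: slow=4, fast=6
  step 5: slow=5, fast=6
  step 6: slow=6, fast=6
  slow == fast at node 6: cycle detected

Cycle: yes


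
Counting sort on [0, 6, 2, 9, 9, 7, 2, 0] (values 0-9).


Input: [0, 6, 2, 9, 9, 7, 2, 0]
Counts: [2, 0, 2, 0, 0, 0, 1, 1, 0, 2]

Sorted: [0, 0, 2, 2, 6, 7, 9, 9]


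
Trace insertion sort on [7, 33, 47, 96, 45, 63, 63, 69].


Initial: [7, 33, 47, 96, 45, 63, 63, 69]
Insert 33: [7, 33, 47, 96, 45, 63, 63, 69]
Insert 47: [7, 33, 47, 96, 45, 63, 63, 69]
Insert 96: [7, 33, 47, 96, 45, 63, 63, 69]
Insert 45: [7, 33, 45, 47, 96, 63, 63, 69]
Insert 63: [7, 33, 45, 47, 63, 96, 63, 69]
Insert 63: [7, 33, 45, 47, 63, 63, 96, 69]
Insert 69: [7, 33, 45, 47, 63, 63, 69, 96]

Sorted: [7, 33, 45, 47, 63, 63, 69, 96]


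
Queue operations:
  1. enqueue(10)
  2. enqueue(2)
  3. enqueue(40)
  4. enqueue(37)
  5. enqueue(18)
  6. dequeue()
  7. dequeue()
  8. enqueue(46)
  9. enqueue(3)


enqueue(10) -> [10]
enqueue(2) -> [10, 2]
enqueue(40) -> [10, 2, 40]
enqueue(37) -> [10, 2, 40, 37]
enqueue(18) -> [10, 2, 40, 37, 18]
dequeue()->10, [2, 40, 37, 18]
dequeue()->2, [40, 37, 18]
enqueue(46) -> [40, 37, 18, 46]
enqueue(3) -> [40, 37, 18, 46, 3]

Final queue: [40, 37, 18, 46, 3]


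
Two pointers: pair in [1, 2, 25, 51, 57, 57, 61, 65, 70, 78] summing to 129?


lo=0(1)+hi=9(78)=79
lo=1(2)+hi=9(78)=80
lo=2(25)+hi=9(78)=103
lo=3(51)+hi=9(78)=129

Yes: 51+78=129


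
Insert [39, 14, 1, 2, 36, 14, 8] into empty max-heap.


Insert 39: [39]
Insert 14: [39, 14]
Insert 1: [39, 14, 1]
Insert 2: [39, 14, 1, 2]
Insert 36: [39, 36, 1, 2, 14]
Insert 14: [39, 36, 14, 2, 14, 1]
Insert 8: [39, 36, 14, 2, 14, 1, 8]

Final heap: [39, 36, 14, 2, 14, 1, 8]


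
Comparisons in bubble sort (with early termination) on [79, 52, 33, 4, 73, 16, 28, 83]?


Algorithm: bubble sort (with early termination)
Input: [79, 52, 33, 4, 73, 16, 28, 83]
Sorted: [4, 16, 28, 33, 52, 73, 79, 83]

25


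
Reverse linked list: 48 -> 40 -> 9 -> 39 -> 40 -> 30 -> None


Step 1: curr=48, set curr.next=prev(None) | reversed so far: 48
Step 2: curr=40, set curr.next=prev(48) | reversed so far: 40 -> 48
Step 3: curr=9, set curr.next=prev(40) | reversed so far: 9 -> 40 -> 48
Step 4: curr=39, set curr.next=prev(9) | reversed so far: 39 -> 9 -> 40 -> 48
Step 5: curr=40, set curr.next=prev(39) | reversed so far: 40 -> 39 -> 9 -> 40 -> 48
Step 6: curr=30, set curr.next=prev(40) | reversed so far: 30 -> 40 -> 39 -> 9 -> 40 -> 48

30 -> 40 -> 39 -> 9 -> 40 -> 48 -> None


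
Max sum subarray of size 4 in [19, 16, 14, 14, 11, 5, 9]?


[0:4]: 63
[1:5]: 55
[2:6]: 44
[3:7]: 39

Max: 63 at [0:4]


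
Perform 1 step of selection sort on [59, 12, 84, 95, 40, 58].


Initial: [59, 12, 84, 95, 40, 58]
Step 1: min=12 at 1
  Swap: [12, 59, 84, 95, 40, 58]

After 1 step: [12, 59, 84, 95, 40, 58]


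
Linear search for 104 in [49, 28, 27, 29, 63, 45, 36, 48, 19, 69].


i=0: 49!=104
i=1: 28!=104
i=2: 27!=104
i=3: 29!=104
i=4: 63!=104
i=5: 45!=104
i=6: 36!=104
i=7: 48!=104
i=8: 19!=104
i=9: 69!=104

Not found, 10 comps


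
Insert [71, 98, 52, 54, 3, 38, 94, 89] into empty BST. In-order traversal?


Insert 71: root
Insert 98: R from 71
Insert 52: L from 71
Insert 54: L from 71 -> R from 52
Insert 3: L from 71 -> L from 52
Insert 38: L from 71 -> L from 52 -> R from 3
Insert 94: R from 71 -> L from 98
Insert 89: R from 71 -> L from 98 -> L from 94

In-order: [3, 38, 52, 54, 71, 89, 94, 98]


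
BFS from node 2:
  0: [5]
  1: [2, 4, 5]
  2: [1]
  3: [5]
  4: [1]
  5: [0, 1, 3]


Visit 2, enqueue [1]
Visit 1, enqueue [4, 5]
Visit 4, enqueue []
Visit 5, enqueue [0, 3]
Visit 0, enqueue []
Visit 3, enqueue []

BFS order: [2, 1, 4, 5, 0, 3]


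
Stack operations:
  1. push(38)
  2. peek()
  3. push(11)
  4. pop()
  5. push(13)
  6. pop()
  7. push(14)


push(38) -> [38]
peek()->38
push(11) -> [38, 11]
pop()->11, [38]
push(13) -> [38, 13]
pop()->13, [38]
push(14) -> [38, 14]

Final stack: [38, 14]


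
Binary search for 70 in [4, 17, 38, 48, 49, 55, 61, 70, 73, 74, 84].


Step 1: lo=0, hi=10, mid=5, val=55
Step 2: lo=6, hi=10, mid=8, val=73
Step 3: lo=6, hi=7, mid=6, val=61
Step 4: lo=7, hi=7, mid=7, val=70

Found at index 7


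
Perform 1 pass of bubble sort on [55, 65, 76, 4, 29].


Initial: [55, 65, 76, 4, 29]
Pass 1: [55, 65, 4, 29, 76] (2 swaps)

After 1 pass: [55, 65, 4, 29, 76]


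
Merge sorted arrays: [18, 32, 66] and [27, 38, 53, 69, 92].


Take 18 from A
Take 27 from B
Take 32 from A
Take 38 from B
Take 53 from B
Take 66 from A

Merged: [18, 27, 32, 38, 53, 66, 69, 92]


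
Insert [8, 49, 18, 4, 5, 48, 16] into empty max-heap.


Insert 8: [8]
Insert 49: [49, 8]
Insert 18: [49, 8, 18]
Insert 4: [49, 8, 18, 4]
Insert 5: [49, 8, 18, 4, 5]
Insert 48: [49, 8, 48, 4, 5, 18]
Insert 16: [49, 8, 48, 4, 5, 18, 16]

Final heap: [49, 8, 48, 4, 5, 18, 16]


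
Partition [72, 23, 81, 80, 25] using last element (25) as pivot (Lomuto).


Pivot: 25
  23 <= 25: swap -> [23, 72, 81, 80, 25]
Place pivot at 1: [23, 25, 81, 80, 72]

Partitioned: [23, 25, 81, 80, 72]


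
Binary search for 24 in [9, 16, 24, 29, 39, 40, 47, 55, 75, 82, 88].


Step 1: lo=0, hi=10, mid=5, val=40
Step 2: lo=0, hi=4, mid=2, val=24

Found at index 2


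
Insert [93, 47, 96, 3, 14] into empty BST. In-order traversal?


Insert 93: root
Insert 47: L from 93
Insert 96: R from 93
Insert 3: L from 93 -> L from 47
Insert 14: L from 93 -> L from 47 -> R from 3

In-order: [3, 14, 47, 93, 96]


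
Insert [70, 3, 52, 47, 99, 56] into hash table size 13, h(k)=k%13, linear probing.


Insert 70: h=5 -> slot 5
Insert 3: h=3 -> slot 3
Insert 52: h=0 -> slot 0
Insert 47: h=8 -> slot 8
Insert 99: h=8, 1 probes -> slot 9
Insert 56: h=4 -> slot 4

Table: [52, None, None, 3, 56, 70, None, None, 47, 99, None, None, None]


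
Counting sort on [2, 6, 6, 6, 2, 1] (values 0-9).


Input: [2, 6, 6, 6, 2, 1]
Counts: [0, 1, 2, 0, 0, 0, 3, 0, 0, 0]

Sorted: [1, 2, 2, 6, 6, 6]


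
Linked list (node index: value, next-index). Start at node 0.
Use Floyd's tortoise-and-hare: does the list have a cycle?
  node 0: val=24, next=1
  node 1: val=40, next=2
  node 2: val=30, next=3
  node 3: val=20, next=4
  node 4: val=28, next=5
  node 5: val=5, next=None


Floyd's tortoise (slow, +1) and hare (fast, +2):
  init: slow=0, fast=0
  step 1: slow=1, fast=2
  step 2: slow=2, fast=4
  step 3: fast 4->5->None, no cycle

Cycle: no


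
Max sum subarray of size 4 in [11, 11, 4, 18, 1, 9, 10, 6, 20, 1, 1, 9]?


[0:4]: 44
[1:5]: 34
[2:6]: 32
[3:7]: 38
[4:8]: 26
[5:9]: 45
[6:10]: 37
[7:11]: 28
[8:12]: 31

Max: 45 at [5:9]


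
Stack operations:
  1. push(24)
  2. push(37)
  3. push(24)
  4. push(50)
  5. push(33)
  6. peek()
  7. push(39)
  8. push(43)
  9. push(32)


push(24) -> [24]
push(37) -> [24, 37]
push(24) -> [24, 37, 24]
push(50) -> [24, 37, 24, 50]
push(33) -> [24, 37, 24, 50, 33]
peek()->33
push(39) -> [24, 37, 24, 50, 33, 39]
push(43) -> [24, 37, 24, 50, 33, 39, 43]
push(32) -> [24, 37, 24, 50, 33, 39, 43, 32]

Final stack: [24, 37, 24, 50, 33, 39, 43, 32]


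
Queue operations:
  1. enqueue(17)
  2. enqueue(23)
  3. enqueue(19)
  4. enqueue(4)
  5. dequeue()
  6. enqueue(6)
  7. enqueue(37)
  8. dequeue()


enqueue(17) -> [17]
enqueue(23) -> [17, 23]
enqueue(19) -> [17, 23, 19]
enqueue(4) -> [17, 23, 19, 4]
dequeue()->17, [23, 19, 4]
enqueue(6) -> [23, 19, 4, 6]
enqueue(37) -> [23, 19, 4, 6, 37]
dequeue()->23, [19, 4, 6, 37]

Final queue: [19, 4, 6, 37]


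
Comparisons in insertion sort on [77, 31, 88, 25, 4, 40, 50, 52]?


Algorithm: insertion sort
Input: [77, 31, 88, 25, 4, 40, 50, 52]
Sorted: [4, 25, 31, 40, 50, 52, 77, 88]

18


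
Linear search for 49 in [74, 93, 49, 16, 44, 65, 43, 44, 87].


i=0: 74!=49
i=1: 93!=49
i=2: 49==49 found!

Found at 2, 3 comps


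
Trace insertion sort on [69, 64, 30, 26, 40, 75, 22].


Initial: [69, 64, 30, 26, 40, 75, 22]
Insert 64: [64, 69, 30, 26, 40, 75, 22]
Insert 30: [30, 64, 69, 26, 40, 75, 22]
Insert 26: [26, 30, 64, 69, 40, 75, 22]
Insert 40: [26, 30, 40, 64, 69, 75, 22]
Insert 75: [26, 30, 40, 64, 69, 75, 22]
Insert 22: [22, 26, 30, 40, 64, 69, 75]

Sorted: [22, 26, 30, 40, 64, 69, 75]


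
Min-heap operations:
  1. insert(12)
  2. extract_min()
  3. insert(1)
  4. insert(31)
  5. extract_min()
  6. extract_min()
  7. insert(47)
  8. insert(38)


insert(12) -> [12]
extract_min()->12, []
insert(1) -> [1]
insert(31) -> [1, 31]
extract_min()->1, [31]
extract_min()->31, []
insert(47) -> [47]
insert(38) -> [38, 47]

Final heap: [38, 47]


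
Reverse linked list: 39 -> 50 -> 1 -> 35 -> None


Step 1: curr=39, set curr.next=prev(None) | reversed so far: 39
Step 2: curr=50, set curr.next=prev(39) | reversed so far: 50 -> 39
Step 3: curr=1, set curr.next=prev(50) | reversed so far: 1 -> 50 -> 39
Step 4: curr=35, set curr.next=prev(1) | reversed so far: 35 -> 1 -> 50 -> 39

35 -> 1 -> 50 -> 39 -> None


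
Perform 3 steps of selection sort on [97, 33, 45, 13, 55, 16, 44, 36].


Initial: [97, 33, 45, 13, 55, 16, 44, 36]
Step 1: min=13 at 3
  Swap: [13, 33, 45, 97, 55, 16, 44, 36]
Step 2: min=16 at 5
  Swap: [13, 16, 45, 97, 55, 33, 44, 36]
Step 3: min=33 at 5
  Swap: [13, 16, 33, 97, 55, 45, 44, 36]

After 3 steps: [13, 16, 33, 97, 55, 45, 44, 36]


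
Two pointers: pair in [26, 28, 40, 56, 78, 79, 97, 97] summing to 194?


lo=0(26)+hi=7(97)=123
lo=1(28)+hi=7(97)=125
lo=2(40)+hi=7(97)=137
lo=3(56)+hi=7(97)=153
lo=4(78)+hi=7(97)=175
lo=5(79)+hi=7(97)=176
lo=6(97)+hi=7(97)=194

Yes: 97+97=194


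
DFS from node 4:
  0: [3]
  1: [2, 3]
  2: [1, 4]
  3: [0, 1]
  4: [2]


Visit 4, push [2]
Visit 2, push [1]
Visit 1, push [3]
Visit 3, push [0]
Visit 0, push []

DFS order: [4, 2, 1, 3, 0]


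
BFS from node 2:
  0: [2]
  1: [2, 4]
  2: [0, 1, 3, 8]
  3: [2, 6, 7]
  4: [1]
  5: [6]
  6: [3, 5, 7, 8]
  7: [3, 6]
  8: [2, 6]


Visit 2, enqueue [0, 1, 3, 8]
Visit 0, enqueue []
Visit 1, enqueue [4]
Visit 3, enqueue [6, 7]
Visit 8, enqueue []
Visit 4, enqueue []
Visit 6, enqueue [5]
Visit 7, enqueue []
Visit 5, enqueue []

BFS order: [2, 0, 1, 3, 8, 4, 6, 7, 5]


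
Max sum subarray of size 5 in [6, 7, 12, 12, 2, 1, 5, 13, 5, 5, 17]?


[0:5]: 39
[1:6]: 34
[2:7]: 32
[3:8]: 33
[4:9]: 26
[5:10]: 29
[6:11]: 45

Max: 45 at [6:11]


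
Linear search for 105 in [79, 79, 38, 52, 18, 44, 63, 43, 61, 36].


i=0: 79!=105
i=1: 79!=105
i=2: 38!=105
i=3: 52!=105
i=4: 18!=105
i=5: 44!=105
i=6: 63!=105
i=7: 43!=105
i=8: 61!=105
i=9: 36!=105

Not found, 10 comps


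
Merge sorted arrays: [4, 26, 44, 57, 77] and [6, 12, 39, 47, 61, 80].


Take 4 from A
Take 6 from B
Take 12 from B
Take 26 from A
Take 39 from B
Take 44 from A
Take 47 from B
Take 57 from A
Take 61 from B
Take 77 from A

Merged: [4, 6, 12, 26, 39, 44, 47, 57, 61, 77, 80]


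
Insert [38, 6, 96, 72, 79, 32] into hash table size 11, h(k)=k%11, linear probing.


Insert 38: h=5 -> slot 5
Insert 6: h=6 -> slot 6
Insert 96: h=8 -> slot 8
Insert 72: h=6, 1 probes -> slot 7
Insert 79: h=2 -> slot 2
Insert 32: h=10 -> slot 10

Table: [None, None, 79, None, None, 38, 6, 72, 96, None, 32]


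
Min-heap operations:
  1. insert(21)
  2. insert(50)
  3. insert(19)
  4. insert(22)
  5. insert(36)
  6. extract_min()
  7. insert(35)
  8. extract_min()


insert(21) -> [21]
insert(50) -> [21, 50]
insert(19) -> [19, 50, 21]
insert(22) -> [19, 22, 21, 50]
insert(36) -> [19, 22, 21, 50, 36]
extract_min()->19, [21, 22, 36, 50]
insert(35) -> [21, 22, 36, 50, 35]
extract_min()->21, [22, 35, 36, 50]

Final heap: [22, 35, 36, 50]


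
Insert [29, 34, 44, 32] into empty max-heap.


Insert 29: [29]
Insert 34: [34, 29]
Insert 44: [44, 29, 34]
Insert 32: [44, 32, 34, 29]

Final heap: [44, 32, 34, 29]


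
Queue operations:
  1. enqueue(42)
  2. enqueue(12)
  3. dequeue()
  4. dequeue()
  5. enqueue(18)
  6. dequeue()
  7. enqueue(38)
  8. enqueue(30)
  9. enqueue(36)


enqueue(42) -> [42]
enqueue(12) -> [42, 12]
dequeue()->42, [12]
dequeue()->12, []
enqueue(18) -> [18]
dequeue()->18, []
enqueue(38) -> [38]
enqueue(30) -> [38, 30]
enqueue(36) -> [38, 30, 36]

Final queue: [38, 30, 36]


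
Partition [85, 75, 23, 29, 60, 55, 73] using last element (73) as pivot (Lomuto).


Pivot: 73
  23 <= 73: swap -> [23, 75, 85, 29, 60, 55, 73]
  29 <= 73: swap -> [23, 29, 85, 75, 60, 55, 73]
  60 <= 73: swap -> [23, 29, 60, 75, 85, 55, 73]
  55 <= 73: swap -> [23, 29, 60, 55, 85, 75, 73]
Place pivot at 4: [23, 29, 60, 55, 73, 75, 85]

Partitioned: [23, 29, 60, 55, 73, 75, 85]


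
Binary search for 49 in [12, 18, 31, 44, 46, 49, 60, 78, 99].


Step 1: lo=0, hi=8, mid=4, val=46
Step 2: lo=5, hi=8, mid=6, val=60
Step 3: lo=5, hi=5, mid=5, val=49

Found at index 5


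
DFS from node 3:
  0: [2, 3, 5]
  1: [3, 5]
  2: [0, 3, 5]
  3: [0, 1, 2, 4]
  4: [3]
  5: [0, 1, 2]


Visit 3, push [4, 2, 1, 0]
Visit 0, push [5, 2]
Visit 2, push [5]
Visit 5, push [1]
Visit 1, push []
Visit 4, push []

DFS order: [3, 0, 2, 5, 1, 4]


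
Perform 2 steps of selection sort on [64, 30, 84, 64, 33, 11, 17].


Initial: [64, 30, 84, 64, 33, 11, 17]
Step 1: min=11 at 5
  Swap: [11, 30, 84, 64, 33, 64, 17]
Step 2: min=17 at 6
  Swap: [11, 17, 84, 64, 33, 64, 30]

After 2 steps: [11, 17, 84, 64, 33, 64, 30]


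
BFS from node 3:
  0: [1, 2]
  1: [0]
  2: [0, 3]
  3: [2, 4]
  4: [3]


Visit 3, enqueue [2, 4]
Visit 2, enqueue [0]
Visit 4, enqueue []
Visit 0, enqueue [1]
Visit 1, enqueue []

BFS order: [3, 2, 4, 0, 1]


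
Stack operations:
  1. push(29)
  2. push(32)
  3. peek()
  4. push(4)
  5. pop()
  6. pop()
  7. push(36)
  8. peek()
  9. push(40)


push(29) -> [29]
push(32) -> [29, 32]
peek()->32
push(4) -> [29, 32, 4]
pop()->4, [29, 32]
pop()->32, [29]
push(36) -> [29, 36]
peek()->36
push(40) -> [29, 36, 40]

Final stack: [29, 36, 40]
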